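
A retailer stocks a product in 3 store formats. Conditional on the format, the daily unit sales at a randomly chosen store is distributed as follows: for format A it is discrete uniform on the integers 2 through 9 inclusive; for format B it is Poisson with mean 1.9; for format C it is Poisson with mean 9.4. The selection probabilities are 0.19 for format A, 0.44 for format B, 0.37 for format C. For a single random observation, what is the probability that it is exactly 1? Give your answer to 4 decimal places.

Conditional on each format, P(X = 1): A: 0; B: 0.28418; C: 0.000777606.
By total probability, P(X = 1) = 0.19·0 + 0.44·0.28418 + 0.37·0.000777606 = 0.125327.

0.1253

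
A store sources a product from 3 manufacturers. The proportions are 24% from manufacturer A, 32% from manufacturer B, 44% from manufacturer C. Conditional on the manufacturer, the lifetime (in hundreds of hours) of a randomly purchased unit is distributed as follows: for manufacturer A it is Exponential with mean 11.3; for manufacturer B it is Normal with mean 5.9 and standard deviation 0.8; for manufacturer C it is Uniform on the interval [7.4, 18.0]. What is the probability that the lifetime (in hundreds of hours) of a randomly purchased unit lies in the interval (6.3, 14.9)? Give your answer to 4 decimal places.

Conditional on each manufacturer, P(6.3 < X < 14.9): A: 0.305112; B: 0.308538; C: 0.707547.
By total probability, P(6.3 < X < 14.9) = 0.24·0.305112 + 0.32·0.308538 + 0.44·0.707547 = 0.48328.

0.4833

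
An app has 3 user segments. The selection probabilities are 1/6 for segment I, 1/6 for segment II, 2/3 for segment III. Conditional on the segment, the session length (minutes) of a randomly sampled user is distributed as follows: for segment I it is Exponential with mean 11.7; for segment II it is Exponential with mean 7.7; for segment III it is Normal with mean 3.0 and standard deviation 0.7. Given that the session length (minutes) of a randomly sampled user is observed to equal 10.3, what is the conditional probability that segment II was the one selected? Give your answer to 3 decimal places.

Likelihoods f(10.3 | ·): I: 0.0354394; II: 0.0340855; III: 1.3802e-24.
Posterior ∝ prior × likelihood. Numerator for II: 0.166667·0.0340855 = 0.00568092.
Normalizing constant: 0.166667·0.0354394 + 0.166667·0.0340855 + 0.666667·1.3802e-24 = 0.0115875.
P(II | observation) = 0.00568092 / 0.0115875 = 0.490263.

0.490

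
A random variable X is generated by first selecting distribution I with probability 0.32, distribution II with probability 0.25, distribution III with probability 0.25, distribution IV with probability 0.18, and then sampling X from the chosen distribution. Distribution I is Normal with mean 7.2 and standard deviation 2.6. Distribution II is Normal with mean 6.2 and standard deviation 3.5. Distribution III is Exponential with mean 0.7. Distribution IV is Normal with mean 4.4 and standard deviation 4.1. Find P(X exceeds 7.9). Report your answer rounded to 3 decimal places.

0.240

Conditional on each component, P(X > 7.9): I: 0.393876; II: 0.313585; III: 1.25509e-05; IV: 0.196647.
By total probability, P(X > 7.9) = 0.32·0.393876 + 0.25·0.313585 + 0.25·1.25509e-05 + 0.18·0.196647 = 0.239836.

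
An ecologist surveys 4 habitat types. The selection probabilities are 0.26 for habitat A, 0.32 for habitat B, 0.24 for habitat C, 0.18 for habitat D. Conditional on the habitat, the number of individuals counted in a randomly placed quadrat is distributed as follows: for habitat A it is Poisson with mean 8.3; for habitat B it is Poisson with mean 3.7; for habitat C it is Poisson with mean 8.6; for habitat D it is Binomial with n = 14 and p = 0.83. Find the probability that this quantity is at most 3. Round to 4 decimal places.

Conditional on each habitat, P(X ≤ 3): A: 0.0345545; B: 0.494153; C: 0.0280926; D: 7.50995e-07.
By total probability, P(X ≤ 3) = 0.26·0.0345545 + 0.32·0.494153 + 0.24·0.0280926 + 0.18·7.50995e-07 = 0.173856.

0.1739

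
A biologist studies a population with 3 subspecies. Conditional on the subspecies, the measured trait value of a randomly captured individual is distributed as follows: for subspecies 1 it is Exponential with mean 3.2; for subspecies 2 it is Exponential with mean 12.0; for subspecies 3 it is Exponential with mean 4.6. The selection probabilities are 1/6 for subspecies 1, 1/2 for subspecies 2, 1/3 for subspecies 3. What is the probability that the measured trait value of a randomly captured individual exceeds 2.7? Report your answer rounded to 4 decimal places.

0.6563

Conditional on each subspecies, P(X > 2.7): 1: 0.430095; 2: 0.798516; 3: 0.556017.
By total probability, P(X > 2.7) = 0.166667·0.430095 + 0.5·0.798516 + 0.333333·0.556017 = 0.65628.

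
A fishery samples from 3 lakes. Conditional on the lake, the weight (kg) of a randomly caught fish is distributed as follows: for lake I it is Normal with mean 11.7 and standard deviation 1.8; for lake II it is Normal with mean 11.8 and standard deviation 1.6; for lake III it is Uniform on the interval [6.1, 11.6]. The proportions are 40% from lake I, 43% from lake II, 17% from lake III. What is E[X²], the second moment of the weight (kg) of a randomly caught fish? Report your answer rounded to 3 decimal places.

For each component E[X²] = Var + (mean)², giving I: 140.13; II: 141.8; III: 80.8433.
Overall E[X²] = 0.4·140.13 + 0.43·141.8 + 0.17·80.8433 = 130.769.

130.769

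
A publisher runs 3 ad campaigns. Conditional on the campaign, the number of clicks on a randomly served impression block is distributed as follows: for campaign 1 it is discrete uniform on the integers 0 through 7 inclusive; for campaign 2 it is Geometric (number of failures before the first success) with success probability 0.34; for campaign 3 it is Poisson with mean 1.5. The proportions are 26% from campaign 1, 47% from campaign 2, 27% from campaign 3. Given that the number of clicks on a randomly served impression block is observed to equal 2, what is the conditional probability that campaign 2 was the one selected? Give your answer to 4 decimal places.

Likelihoods P(X=2 | ·): 1: 0.125; 2: 0.148104; 3: 0.251021.
Posterior ∝ prior × likelihood. Numerator for 2: 0.47·0.148104 = 0.0696089.
Normalizing constant: 0.26·0.125 + 0.47·0.148104 + 0.27·0.251021 = 0.169885.
P(2 | observation) = 0.0696089 / 0.169885 = 0.409742.

0.4097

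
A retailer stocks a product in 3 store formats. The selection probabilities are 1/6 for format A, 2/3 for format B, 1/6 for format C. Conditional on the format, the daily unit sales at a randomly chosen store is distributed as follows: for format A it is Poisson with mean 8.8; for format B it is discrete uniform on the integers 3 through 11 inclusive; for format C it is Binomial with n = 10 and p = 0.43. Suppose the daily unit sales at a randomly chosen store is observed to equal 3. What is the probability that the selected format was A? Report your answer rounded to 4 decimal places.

0.0264

Likelihoods P(X=3 | ·): A: 0.0171201; B: 0.111111; C: 0.186514.
Posterior ∝ prior × likelihood. Numerator for A: 0.166667·0.0171201 = 0.00285334.
Normalizing constant: 0.166667·0.0171201 + 0.666667·0.111111 + 0.166667·0.186514 = 0.108013.
P(A | observation) = 0.00285334 / 0.108013 = 0.0264167.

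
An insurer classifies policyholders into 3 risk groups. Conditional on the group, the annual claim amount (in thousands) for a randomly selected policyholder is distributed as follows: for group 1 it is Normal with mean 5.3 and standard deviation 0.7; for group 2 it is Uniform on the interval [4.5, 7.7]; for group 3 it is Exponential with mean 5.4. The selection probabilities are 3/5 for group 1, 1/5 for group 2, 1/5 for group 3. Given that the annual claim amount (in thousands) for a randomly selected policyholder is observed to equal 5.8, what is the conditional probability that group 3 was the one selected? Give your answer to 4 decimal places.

Likelihoods f(5.8 | ·): 1: 0.441593; 2: 0.3125; 3: 0.0632618.
Posterior ∝ prior × likelihood. Numerator for 3: 0.2·0.0632618 = 0.0126524.
Normalizing constant: 0.6·0.441593 + 0.2·0.3125 + 0.2·0.0632618 = 0.340108.
P(3 | observation) = 0.0126524 / 0.340108 = 0.037201.

0.0372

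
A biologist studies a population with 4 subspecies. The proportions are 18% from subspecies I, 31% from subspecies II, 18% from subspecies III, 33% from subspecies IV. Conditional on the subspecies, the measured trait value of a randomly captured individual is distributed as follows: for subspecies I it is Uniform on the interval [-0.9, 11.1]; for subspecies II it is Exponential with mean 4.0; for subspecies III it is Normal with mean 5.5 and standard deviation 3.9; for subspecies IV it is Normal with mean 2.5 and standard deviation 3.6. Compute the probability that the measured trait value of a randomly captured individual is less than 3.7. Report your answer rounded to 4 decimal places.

Conditional on each subspecies, P(X < 3.7): I: 0.383333; II: 0.603469; III: 0.322206; IV: 0.630559.
By total probability, P(X < 3.7) = 0.18·0.383333 + 0.31·0.603469 + 0.18·0.322206 + 0.33·0.630559 = 0.522157.

0.5222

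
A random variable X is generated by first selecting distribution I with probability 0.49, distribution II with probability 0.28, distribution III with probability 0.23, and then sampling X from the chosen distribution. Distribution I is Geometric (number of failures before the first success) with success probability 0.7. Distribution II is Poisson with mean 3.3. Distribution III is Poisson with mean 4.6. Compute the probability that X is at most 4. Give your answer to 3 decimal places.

0.820

Conditional on each component, P(X ≤ 4): I: 0.99757; II: 0.76259; III: 0.513234.
By total probability, P(X ≤ 4) = 0.49·0.99757 + 0.28·0.76259 + 0.23·0.513234 = 0.820378.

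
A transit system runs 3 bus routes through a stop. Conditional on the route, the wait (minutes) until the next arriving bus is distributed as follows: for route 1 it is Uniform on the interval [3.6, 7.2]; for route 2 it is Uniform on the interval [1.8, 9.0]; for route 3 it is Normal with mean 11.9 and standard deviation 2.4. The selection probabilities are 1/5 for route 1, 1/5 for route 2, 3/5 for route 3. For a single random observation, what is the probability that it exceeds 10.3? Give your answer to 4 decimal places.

Conditional on each route, P(X > 10.3): 1: 0; 2: 0; 3: 0.747507.
By total probability, P(X > 10.3) = 0.2·0 + 0.2·0 + 0.6·0.747507 = 0.448504.

0.4485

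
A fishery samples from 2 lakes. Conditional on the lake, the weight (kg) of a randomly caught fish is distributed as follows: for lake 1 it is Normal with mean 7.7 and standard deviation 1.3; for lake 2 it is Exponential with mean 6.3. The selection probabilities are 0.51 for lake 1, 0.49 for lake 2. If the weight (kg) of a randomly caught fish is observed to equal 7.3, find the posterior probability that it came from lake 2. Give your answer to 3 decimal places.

Likelihoods f(7.3 | ·): 1: 0.29269; 2: 0.0498229.
Posterior ∝ prior × likelihood. Numerator for 2: 0.49·0.0498229 = 0.0244132.
Normalizing constant: 0.51·0.29269 + 0.49·0.0498229 = 0.173685.
P(2 | observation) = 0.0244132 / 0.173685 = 0.14056.

0.141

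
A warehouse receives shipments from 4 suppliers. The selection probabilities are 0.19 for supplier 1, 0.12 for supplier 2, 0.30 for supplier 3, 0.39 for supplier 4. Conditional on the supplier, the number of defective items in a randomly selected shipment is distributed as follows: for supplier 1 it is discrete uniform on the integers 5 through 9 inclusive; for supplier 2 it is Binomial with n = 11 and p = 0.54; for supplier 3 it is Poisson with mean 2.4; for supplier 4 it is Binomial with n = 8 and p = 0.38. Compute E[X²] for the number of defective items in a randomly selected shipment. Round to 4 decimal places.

For each component E[X²] = Var + (mean)², giving 1: 51; 2: 38.016; 3: 8.16; 4: 11.1264.
Overall E[X²] = 0.19·51 + 0.12·38.016 + 0.3·8.16 + 0.39·11.1264 = 21.0392.

21.0392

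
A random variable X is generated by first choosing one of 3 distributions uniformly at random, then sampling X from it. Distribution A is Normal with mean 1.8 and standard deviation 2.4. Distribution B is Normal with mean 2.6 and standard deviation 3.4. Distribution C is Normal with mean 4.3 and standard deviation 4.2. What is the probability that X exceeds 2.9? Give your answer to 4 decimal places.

0.4729

Conditional on each component, P(X > 2.9): A: 0.323356; B: 0.464845; C: 0.630559.
By total probability, P(X > 2.9) = 0.333333·0.323356 + 0.333333·0.464845 + 0.333333·0.630559 = 0.47292.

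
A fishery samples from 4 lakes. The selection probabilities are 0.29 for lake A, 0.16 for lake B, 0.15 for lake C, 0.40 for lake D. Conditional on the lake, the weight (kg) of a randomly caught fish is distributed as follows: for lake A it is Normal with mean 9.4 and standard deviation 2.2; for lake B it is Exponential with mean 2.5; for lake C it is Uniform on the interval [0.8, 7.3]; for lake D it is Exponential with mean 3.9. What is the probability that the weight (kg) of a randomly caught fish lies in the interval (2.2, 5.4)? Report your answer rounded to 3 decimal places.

0.259

Conditional on each lake, P(2.2 < X < 5.4): A: 0.0339856; B: 0.299458; C: 0.492308; D: 0.31845.
By total probability, P(2.2 < X < 5.4) = 0.29·0.0339856 + 0.16·0.299458 + 0.15·0.492308 + 0.4·0.31845 = 0.258995.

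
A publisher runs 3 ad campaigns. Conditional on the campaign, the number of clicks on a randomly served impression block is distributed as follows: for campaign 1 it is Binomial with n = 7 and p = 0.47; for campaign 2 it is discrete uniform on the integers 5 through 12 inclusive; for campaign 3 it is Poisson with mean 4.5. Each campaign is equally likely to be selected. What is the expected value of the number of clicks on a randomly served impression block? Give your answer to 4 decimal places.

Component means — 1: 3.29; 2: 8.5; 3: 4.5.
E[X] = 0.333333·3.29 + 0.333333·8.5 + 0.333333·4.5 = 5.43.

5.4300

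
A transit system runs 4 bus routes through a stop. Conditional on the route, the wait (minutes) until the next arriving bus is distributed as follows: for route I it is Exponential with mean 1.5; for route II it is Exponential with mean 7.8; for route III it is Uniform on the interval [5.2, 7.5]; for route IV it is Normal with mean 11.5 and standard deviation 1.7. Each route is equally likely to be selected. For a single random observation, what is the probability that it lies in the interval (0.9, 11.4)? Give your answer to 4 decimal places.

0.6710

Conditional on each route, P(0.9 < X < 11.4): I: 0.548311; II: 0.659144; III: 1; IV: 0.476546.
By total probability, P(0.9 < X < 11.4) = 0.25·0.548311 + 0.25·0.659144 + 0.25·1 + 0.25·0.476546 = 0.671.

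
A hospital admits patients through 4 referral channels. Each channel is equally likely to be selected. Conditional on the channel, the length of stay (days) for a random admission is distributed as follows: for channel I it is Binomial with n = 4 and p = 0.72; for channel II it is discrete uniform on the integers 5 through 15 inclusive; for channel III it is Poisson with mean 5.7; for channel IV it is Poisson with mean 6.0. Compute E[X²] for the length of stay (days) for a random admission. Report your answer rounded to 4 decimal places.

For each component E[X²] = Var + (mean)², giving I: 9.1008; II: 110; III: 38.19; IV: 42.
Overall E[X²] = 0.25·9.1008 + 0.25·110 + 0.25·38.19 + 0.25·42 = 49.8227.

49.8227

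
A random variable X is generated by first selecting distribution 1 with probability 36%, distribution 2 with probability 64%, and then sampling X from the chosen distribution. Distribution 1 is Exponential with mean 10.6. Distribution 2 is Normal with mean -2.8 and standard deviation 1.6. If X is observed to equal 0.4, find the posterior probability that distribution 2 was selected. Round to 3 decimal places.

Likelihoods f(0.4 | ·): 1: 0.090846; 2: 0.0337444.
Posterior ∝ prior × likelihood. Numerator for 2: 0.64·0.0337444 = 0.0215964.
Normalizing constant: 0.36·0.090846 + 0.64·0.0337444 = 0.0543009.
P(2 | observation) = 0.0215964 / 0.0543009 = 0.397717.

0.398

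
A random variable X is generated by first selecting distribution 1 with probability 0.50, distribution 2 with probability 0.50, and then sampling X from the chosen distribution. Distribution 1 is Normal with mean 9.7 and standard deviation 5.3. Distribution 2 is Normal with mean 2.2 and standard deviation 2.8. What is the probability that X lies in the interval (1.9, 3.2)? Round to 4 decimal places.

Conditional on each component, P(1.9 < X < 3.2): 1: 0.03947; 2: 0.18217.
By total probability, P(1.9 < X < 3.2) = 0.5·0.03947 + 0.5·0.18217 = 0.11082.

0.1108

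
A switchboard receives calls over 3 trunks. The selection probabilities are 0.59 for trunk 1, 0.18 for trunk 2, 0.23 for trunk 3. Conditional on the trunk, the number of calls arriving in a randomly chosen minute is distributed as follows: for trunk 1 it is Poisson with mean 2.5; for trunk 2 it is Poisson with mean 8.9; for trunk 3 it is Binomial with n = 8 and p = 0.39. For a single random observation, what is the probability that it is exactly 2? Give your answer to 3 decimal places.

Conditional on each trunk, P(X = 2): 1: 0.256516; 2: 0.00540168; 3: 0.219415.
By total probability, P(X = 2) = 0.59·0.256516 + 0.18·0.00540168 + 0.23·0.219415 = 0.202782.

0.203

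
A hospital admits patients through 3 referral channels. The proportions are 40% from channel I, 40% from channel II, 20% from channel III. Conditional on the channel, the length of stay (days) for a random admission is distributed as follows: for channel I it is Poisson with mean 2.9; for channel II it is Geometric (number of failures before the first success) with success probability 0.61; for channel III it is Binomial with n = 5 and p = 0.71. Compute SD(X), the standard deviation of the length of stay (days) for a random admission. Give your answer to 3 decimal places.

Per component, I: μ=2.9, E[X²]=11.31; II: μ=0.639344, E[X²]=1.45687; III: μ=3.55, E[X²]=13.632.
E[X] = 0.4·2.9 + 0.4·0.639344 + 0.2·3.55 = 2.12574.
E[X²] = 0.4·11.31 + 0.4·1.45687 + 0.2·13.632 = 7.83315.
Var(X) = E[X²] − (E[X])² = 7.83315 − 4.51876 = 3.31439.
SD(X) = √3.31439 = 1.82055.

1.821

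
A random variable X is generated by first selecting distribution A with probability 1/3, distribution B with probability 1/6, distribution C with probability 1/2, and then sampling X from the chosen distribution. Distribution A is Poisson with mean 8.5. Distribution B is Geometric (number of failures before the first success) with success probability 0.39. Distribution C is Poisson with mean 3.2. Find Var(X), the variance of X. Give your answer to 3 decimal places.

Per component, A: μ=8.5, E[X²]=80.75; B: μ=1.5641, E[X²]=6.45694; C: μ=3.2, E[X²]=13.44.
E[X] = 0.333333·8.5 + 0.166667·1.5641 + 0.5·3.2 = 4.69402.
E[X²] = 0.333333·80.75 + 0.166667·6.45694 + 0.5·13.44 = 34.7128.
Var(X) = E[X²] − (E[X])² = 34.7128 − 22.0338 = 12.679.

12.679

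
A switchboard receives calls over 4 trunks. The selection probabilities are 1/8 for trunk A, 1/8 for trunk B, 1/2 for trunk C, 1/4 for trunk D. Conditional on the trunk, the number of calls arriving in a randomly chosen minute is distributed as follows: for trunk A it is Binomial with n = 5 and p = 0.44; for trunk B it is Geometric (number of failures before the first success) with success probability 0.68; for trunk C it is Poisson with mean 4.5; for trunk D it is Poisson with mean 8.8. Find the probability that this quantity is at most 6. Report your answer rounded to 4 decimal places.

0.7219

Conditional on each trunk, P(X ≤ 6): A: 1; B: 0.999656; C: 0.831051; D: 0.22561.
By total probability, P(X ≤ 6) = 0.125·1 + 0.125·0.999656 + 0.5·0.831051 + 0.25·0.22561 = 0.721885.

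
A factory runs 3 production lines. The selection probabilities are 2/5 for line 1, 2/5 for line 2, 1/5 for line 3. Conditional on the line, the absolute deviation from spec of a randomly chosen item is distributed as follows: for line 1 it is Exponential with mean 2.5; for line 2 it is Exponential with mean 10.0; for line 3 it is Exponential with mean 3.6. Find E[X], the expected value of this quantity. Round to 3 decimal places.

5.720

Component means — 1: 2.5; 2: 10; 3: 3.6.
E[X] = 0.4·2.5 + 0.4·10 + 0.2·3.6 = 5.72.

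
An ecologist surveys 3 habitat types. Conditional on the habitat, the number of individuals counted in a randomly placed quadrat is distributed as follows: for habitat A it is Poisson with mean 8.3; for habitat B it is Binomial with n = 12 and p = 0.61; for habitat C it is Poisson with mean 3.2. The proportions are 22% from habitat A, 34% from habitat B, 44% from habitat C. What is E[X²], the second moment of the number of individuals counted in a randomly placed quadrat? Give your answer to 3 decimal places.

42.084

For each component E[X²] = Var + (mean)², giving A: 77.19; B: 56.4372; C: 13.44.
Overall E[X²] = 0.22·77.19 + 0.34·56.4372 + 0.44·13.44 = 42.084.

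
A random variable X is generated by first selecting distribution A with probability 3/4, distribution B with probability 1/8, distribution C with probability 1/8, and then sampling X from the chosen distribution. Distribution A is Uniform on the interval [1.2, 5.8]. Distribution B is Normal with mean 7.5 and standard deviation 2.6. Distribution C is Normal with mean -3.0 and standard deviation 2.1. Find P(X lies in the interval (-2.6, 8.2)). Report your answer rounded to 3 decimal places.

0.879

Conditional on each component, P(-2.6 < X < 8.2): A: 1; B: 0.606073; C: 0.424468.
By total probability, P(-2.6 < X < 8.2) = 0.75·1 + 0.125·0.606073 + 0.125·0.424468 = 0.878818.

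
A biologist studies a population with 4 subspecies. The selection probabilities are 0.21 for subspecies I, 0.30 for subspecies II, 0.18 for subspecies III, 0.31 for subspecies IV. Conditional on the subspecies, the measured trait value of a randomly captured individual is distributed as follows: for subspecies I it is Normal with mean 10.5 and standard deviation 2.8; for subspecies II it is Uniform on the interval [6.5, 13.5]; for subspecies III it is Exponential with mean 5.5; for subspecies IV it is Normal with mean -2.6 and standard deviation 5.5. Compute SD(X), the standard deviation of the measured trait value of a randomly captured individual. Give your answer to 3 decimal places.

Per component, I: μ=10.5, E[X²]=118.09; II: μ=10, E[X²]=104.083; III: μ=5.5, E[X²]=60.5; IV: μ=-2.6, E[X²]=37.01.
E[X] = 0.21·10.5 + 0.3·10 + 0.18·5.5 + 0.31·-2.6 = 5.389.
E[X²] = 0.21·118.09 + 0.3·104.083 + 0.18·60.5 + 0.31·37.01 = 78.387.
Var(X) = E[X²] − (E[X])² = 78.387 − 29.0413 = 49.3457.
SD(X) = √49.3457 = 7.02465.

7.025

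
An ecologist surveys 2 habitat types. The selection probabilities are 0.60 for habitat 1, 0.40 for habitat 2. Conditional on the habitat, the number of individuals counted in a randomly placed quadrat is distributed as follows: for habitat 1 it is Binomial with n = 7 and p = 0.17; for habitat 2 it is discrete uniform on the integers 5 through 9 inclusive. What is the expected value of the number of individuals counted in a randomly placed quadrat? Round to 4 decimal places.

3.5140

Component means — 1: 1.19; 2: 7.
E[X] = 0.6·1.19 + 0.4·7 = 3.514.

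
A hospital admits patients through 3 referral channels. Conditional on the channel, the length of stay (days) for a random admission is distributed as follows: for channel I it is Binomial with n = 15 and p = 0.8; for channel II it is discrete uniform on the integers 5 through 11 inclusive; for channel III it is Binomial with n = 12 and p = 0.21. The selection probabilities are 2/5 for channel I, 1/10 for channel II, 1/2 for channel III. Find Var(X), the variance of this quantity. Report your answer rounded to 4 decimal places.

22.4710

Per component, I: μ=12, E[X²]=146.4; II: μ=8, E[X²]=68; III: μ=2.52, E[X²]=8.3412.
E[X] = 0.4·12 + 0.1·8 + 0.5·2.52 = 6.86.
E[X²] = 0.4·146.4 + 0.1·68 + 0.5·8.3412 = 69.5306.
Var(X) = E[X²] − (E[X])² = 69.5306 − 47.0596 = 22.471.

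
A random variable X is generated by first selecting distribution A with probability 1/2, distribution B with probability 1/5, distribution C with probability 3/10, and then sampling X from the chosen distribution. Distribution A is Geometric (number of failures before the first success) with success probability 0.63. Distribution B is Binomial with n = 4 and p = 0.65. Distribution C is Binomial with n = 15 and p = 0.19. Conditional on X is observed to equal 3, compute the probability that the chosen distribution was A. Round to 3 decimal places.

Likelihoods P(X=3 | ·): A: 0.0319114; B: 0.384475; C: 0.248939.
Posterior ∝ prior × likelihood. Numerator for A: 0.5·0.0319114 = 0.0159557.
Normalizing constant: 0.5·0.0319114 + 0.2·0.384475 + 0.3·0.248939 = 0.167532.
P(A | observation) = 0.0159557 / 0.167532 = 0.0952395.

0.095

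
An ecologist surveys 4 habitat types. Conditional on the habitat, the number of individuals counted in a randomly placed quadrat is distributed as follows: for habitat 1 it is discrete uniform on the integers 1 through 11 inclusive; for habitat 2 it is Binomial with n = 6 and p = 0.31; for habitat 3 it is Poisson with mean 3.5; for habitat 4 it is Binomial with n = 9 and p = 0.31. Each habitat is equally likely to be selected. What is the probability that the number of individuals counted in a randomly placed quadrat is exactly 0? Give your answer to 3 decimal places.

0.043

Conditional on each habitat, P(X = 0): 1: 0; 2: 0.107918; 3: 0.0301974; 4: 0.0354521.
By total probability, P(X = 0) = 0.25·0 + 0.25·0.107918 + 0.25·0.0301974 + 0.25·0.0354521 = 0.0433919.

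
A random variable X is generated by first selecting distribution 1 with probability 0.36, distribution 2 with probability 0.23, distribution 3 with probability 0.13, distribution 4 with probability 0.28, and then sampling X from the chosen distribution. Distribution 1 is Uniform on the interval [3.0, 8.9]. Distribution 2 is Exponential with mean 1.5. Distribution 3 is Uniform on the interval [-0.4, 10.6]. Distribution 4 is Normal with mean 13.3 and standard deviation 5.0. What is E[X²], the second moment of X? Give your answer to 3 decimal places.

For each component E[X²] = Var + (mean)², giving 1: 38.3033; 2: 4.5; 3: 36.0933; 4: 201.89.
Overall E[X²] = 0.36·38.3033 + 0.23·4.5 + 0.13·36.0933 + 0.28·201.89 = 76.0455.

76.046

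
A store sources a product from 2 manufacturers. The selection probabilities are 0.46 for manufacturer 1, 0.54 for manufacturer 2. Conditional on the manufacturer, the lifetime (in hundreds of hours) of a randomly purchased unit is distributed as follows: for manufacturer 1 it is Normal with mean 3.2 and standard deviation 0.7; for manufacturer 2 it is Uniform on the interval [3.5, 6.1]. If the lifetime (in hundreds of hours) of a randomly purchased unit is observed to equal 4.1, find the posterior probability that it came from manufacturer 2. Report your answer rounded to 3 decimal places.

Likelihoods f(4.1 | ·): 1: 0.249376; 2: 0.384615.
Posterior ∝ prior × likelihood. Numerator for 2: 0.54·0.384615 = 0.207692.
Normalizing constant: 0.46·0.249376 + 0.54·0.384615 = 0.322405.
P(2 | observation) = 0.207692 / 0.322405 = 0.644197.

0.644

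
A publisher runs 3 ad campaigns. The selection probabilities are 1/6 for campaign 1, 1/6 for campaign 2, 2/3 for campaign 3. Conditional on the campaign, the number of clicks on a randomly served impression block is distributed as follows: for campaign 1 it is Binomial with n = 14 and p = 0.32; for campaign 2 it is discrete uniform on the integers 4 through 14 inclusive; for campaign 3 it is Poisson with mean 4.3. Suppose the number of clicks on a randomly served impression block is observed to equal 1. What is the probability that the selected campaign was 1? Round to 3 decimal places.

Likelihoods P(X=1 | ·): 1: 0.0297779; 2: 0; 3: 0.0583448.
Posterior ∝ prior × likelihood. Numerator for 1: 0.166667·0.0297779 = 0.00496298.
Normalizing constant: 0.166667·0.0297779 + 0.166667·0 + 0.666667·0.0583448 = 0.0438595.
P(1 | observation) = 0.00496298 / 0.0438595 = 0.113156.

0.113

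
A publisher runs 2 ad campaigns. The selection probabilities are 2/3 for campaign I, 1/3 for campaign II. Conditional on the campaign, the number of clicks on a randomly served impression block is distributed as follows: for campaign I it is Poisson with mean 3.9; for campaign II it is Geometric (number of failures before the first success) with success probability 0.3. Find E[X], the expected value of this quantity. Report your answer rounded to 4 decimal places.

Component means — I: 3.9; II: 2.33333.
E[X] = 0.666667·3.9 + 0.333333·2.33333 = 3.37778.

3.3778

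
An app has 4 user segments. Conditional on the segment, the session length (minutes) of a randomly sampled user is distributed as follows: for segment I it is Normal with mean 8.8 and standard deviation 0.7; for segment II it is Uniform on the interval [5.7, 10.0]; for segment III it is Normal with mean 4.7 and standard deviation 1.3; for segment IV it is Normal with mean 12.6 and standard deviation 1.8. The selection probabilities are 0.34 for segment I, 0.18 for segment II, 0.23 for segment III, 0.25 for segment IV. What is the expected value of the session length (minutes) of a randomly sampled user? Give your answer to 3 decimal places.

Component means — I: 8.8; II: 7.85; III: 4.7; IV: 12.6.
E[X] = 0.34·8.8 + 0.18·7.85 + 0.23·4.7 + 0.25·12.6 = 8.636.

8.636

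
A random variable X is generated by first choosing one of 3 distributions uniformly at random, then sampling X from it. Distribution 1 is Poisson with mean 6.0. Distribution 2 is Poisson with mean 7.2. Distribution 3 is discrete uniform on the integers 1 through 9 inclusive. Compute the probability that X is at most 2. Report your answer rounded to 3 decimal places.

0.103

Conditional on each component, P(X ≤ 2): 1: 0.0619688; 2: 0.0254735; 3: 0.222222.
By total probability, P(X ≤ 2) = 0.333333·0.0619688 + 0.333333·0.0254735 + 0.333333·0.222222 = 0.103222.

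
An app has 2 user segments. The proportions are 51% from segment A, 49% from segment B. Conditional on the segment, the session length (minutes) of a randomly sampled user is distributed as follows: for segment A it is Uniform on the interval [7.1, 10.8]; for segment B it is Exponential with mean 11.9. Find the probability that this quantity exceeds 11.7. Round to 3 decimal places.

0.183

Conditional on each segment, P(X > 11.7): A: 0; B: 0.374115.
By total probability, P(X > 11.7) = 0.51·0 + 0.49·0.374115 = 0.183316.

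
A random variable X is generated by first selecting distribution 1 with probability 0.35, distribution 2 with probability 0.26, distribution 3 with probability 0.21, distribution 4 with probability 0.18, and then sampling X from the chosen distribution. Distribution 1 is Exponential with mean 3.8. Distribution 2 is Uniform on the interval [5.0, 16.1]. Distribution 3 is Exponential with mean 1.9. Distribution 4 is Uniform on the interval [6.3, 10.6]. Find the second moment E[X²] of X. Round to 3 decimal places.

For each component E[X²] = Var + (mean)², giving 1: 28.88; 2: 121.57; 3: 7.22; 4: 72.9433.
Overall E[X²] = 0.35·28.88 + 0.26·121.57 + 0.21·7.22 + 0.18·72.9433 = 56.3622.

56.362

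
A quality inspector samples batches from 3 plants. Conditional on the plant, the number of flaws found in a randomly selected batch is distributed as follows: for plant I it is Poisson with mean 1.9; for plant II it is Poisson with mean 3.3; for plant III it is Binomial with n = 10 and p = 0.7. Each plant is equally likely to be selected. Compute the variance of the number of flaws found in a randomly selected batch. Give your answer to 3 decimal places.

7.062

Per component, I: μ=1.9, E[X²]=5.51; II: μ=3.3, E[X²]=14.19; III: μ=7, E[X²]=51.1.
E[X] = 0.333333·1.9 + 0.333333·3.3 + 0.333333·7 = 4.06667.
E[X²] = 0.333333·5.51 + 0.333333·14.19 + 0.333333·51.1 = 23.6.
Var(X) = E[X²] − (E[X])² = 23.6 − 16.5378 = 7.06222.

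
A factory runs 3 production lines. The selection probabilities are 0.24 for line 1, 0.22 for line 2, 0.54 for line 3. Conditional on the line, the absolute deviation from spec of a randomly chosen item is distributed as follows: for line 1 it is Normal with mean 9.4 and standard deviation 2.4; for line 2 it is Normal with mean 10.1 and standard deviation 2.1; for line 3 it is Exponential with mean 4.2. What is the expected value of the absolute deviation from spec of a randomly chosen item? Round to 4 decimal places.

6.7460

Component means — 1: 9.4; 2: 10.1; 3: 4.2.
E[X] = 0.24·9.4 + 0.22·10.1 + 0.54·4.2 = 6.746.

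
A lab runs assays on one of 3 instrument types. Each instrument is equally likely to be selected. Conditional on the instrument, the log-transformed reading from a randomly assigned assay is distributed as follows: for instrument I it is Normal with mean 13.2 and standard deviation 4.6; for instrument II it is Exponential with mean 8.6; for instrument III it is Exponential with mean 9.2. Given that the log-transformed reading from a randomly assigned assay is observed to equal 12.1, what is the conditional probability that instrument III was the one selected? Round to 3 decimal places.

0.206

Likelihoods f(12.1 | ·): I: 0.084282; II: 0.0284747; III: 0.0291756.
Posterior ∝ prior × likelihood. Numerator for III: 0.333333·0.0291756 = 0.00972522.
Normalizing constant: 0.333333·0.084282 + 0.333333·0.0284747 + 0.333333·0.0291756 = 0.0473108.
P(III | observation) = 0.00972522 / 0.0473108 = 0.20556.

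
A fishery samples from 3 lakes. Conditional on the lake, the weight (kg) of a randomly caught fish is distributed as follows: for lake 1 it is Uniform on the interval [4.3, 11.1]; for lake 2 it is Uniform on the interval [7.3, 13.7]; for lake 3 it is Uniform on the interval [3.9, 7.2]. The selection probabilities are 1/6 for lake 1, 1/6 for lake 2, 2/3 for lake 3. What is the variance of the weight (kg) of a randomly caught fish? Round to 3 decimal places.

5.270

Per component, 1: μ=7.7, E[X²]=63.1433; 2: μ=10.5, E[X²]=113.663; 3: μ=5.55, E[X²]=31.71.
E[X] = 0.166667·7.7 + 0.166667·10.5 + 0.666667·5.55 = 6.73333.
E[X²] = 0.166667·63.1433 + 0.166667·113.663 + 0.666667·31.71 = 50.6078.
Var(X) = E[X²] − (E[X])² = 50.6078 − 45.3378 = 5.27.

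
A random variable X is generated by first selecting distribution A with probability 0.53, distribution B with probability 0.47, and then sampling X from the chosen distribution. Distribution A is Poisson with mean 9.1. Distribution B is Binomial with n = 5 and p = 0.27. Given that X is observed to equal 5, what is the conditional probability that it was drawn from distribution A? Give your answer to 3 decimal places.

0.979

Likelihoods P(X=5 | ·): A: 0.0580692; B: 0.00143489.
Posterior ∝ prior × likelihood. Numerator for A: 0.53·0.0580692 = 0.0307767.
Normalizing constant: 0.53·0.0580692 + 0.47·0.00143489 = 0.0314511.
P(A | observation) = 0.0307767 / 0.0314511 = 0.978557.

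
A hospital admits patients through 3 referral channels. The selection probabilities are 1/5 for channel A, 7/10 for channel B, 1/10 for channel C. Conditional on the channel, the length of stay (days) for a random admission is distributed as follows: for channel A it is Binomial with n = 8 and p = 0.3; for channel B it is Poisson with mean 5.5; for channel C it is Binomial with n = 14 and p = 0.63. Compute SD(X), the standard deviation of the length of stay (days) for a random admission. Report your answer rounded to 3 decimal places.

2.730

Per component, A: μ=2.4, E[X²]=7.44; B: μ=5.5, E[X²]=35.75; C: μ=8.82, E[X²]=81.0558.
E[X] = 0.2·2.4 + 0.7·5.5 + 0.1·8.82 = 5.212.
E[X²] = 0.2·7.44 + 0.7·35.75 + 0.1·81.0558 = 34.6186.
Var(X) = E[X²] − (E[X])² = 34.6186 − 27.1649 = 7.45364.
SD(X) = √7.45364 = 2.73013.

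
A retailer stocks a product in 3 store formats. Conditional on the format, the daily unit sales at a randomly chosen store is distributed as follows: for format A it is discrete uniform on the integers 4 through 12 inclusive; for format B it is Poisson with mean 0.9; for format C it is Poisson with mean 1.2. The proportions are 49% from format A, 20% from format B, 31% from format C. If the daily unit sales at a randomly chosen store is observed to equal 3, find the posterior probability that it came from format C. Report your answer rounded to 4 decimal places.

0.7313

Likelihoods P(X=3 | ·): A: 0; B: 0.0493982; C: 0.0867439.
Posterior ∝ prior × likelihood. Numerator for C: 0.31·0.0867439 = 0.0268906.
Normalizing constant: 0.49·0 + 0.2·0.0493982 + 0.31·0.0867439 = 0.0367703.
P(C | observation) = 0.0268906 / 0.0367703 = 0.731314.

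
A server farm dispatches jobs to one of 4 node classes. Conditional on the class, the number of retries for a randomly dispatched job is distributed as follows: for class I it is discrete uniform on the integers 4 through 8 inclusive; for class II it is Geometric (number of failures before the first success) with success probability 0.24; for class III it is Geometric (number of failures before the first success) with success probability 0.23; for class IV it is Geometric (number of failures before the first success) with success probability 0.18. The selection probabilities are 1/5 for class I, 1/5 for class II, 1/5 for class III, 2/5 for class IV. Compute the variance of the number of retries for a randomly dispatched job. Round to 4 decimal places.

Per component, I: μ=6, E[X²]=38; II: μ=3.16667, E[X²]=23.2222; III: μ=3.34783, E[X²]=25.7637; IV: μ=4.55556, E[X²]=46.0617.
E[X] = 0.2·6 + 0.2·3.16667 + 0.2·3.34783 + 0.4·4.55556 = 4.32512.
E[X²] = 0.2·38 + 0.2·23.2222 + 0.2·25.7637 + 0.4·46.0617 = 35.8219.
Var(X) = E[X²] − (E[X])² = 35.8219 − 18.7067 = 17.1152.

17.1152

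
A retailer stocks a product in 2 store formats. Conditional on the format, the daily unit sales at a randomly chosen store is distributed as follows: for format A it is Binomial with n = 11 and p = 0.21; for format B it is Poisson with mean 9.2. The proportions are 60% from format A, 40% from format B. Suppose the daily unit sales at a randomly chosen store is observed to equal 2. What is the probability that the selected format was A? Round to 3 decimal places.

0.990

Likelihoods P(X=2 | ·): A: 0.2907; B: 0.00427599.
Posterior ∝ prior × likelihood. Numerator for A: 0.6·0.2907 = 0.17442.
Normalizing constant: 0.6·0.2907 + 0.4·0.00427599 = 0.17613.
P(A | observation) = 0.17442 / 0.17613 = 0.990289.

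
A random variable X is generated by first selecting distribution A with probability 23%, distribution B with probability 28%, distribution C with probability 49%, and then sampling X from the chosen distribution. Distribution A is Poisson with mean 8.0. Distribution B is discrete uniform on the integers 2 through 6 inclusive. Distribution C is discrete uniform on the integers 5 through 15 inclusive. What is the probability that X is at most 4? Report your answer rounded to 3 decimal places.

Conditional on each component, P(X ≤ 4): A: 0.0996324; B: 0.6; C: 0.
By total probability, P(X ≤ 4) = 0.23·0.0996324 + 0.28·0.6 + 0.49·0 = 0.190915.

0.191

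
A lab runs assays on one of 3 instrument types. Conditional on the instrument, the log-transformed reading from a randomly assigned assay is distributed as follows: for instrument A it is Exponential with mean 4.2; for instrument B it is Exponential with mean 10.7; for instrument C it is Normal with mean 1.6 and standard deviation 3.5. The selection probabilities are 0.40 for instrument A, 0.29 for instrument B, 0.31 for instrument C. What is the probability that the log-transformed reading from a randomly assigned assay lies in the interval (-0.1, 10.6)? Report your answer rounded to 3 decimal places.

Conditional on each instrument, P(-0.1 < X < 10.6): A: 0.919846; B: 0.628666; C: 0.681351.
By total probability, P(-0.1 < X < 10.6) = 0.4·0.919846 + 0.29·0.628666 + 0.31·0.681351 = 0.761471.

0.761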